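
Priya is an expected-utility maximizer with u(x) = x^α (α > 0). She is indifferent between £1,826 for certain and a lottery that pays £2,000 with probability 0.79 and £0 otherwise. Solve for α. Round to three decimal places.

α ≈ 2.590

EU(lottery) = 0.79·2000^α + 0.21·0 = 0.79·2000^α.
Equating: 1826^α = 0.79·2000^α, i.e. 0.9130^α = 0.79.
Taking logs: α·ln(1826/2000) = ln(0.79), so α = -0.235722 / -0.091019 ≈ 2.590.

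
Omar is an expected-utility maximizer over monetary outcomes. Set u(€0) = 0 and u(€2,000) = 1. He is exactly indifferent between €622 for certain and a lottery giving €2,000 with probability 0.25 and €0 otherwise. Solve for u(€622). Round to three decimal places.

By the standard-gamble method, u(€622) is just the indifference probability on the best outcome: 0.25.

0.250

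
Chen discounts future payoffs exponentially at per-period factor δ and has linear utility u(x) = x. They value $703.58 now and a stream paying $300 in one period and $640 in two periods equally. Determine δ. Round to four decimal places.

The stream is worth 300δ + 640δ² today, so 300δ + 640δ² = 703.58.
That is, 640δ² + 300δ − 703.58 = 0, a quadratic in δ.
By the quadratic formula (taking the positive root), δ = (−300 + √1891164.80) / 1280 ≈ 0.8400.

δ ≈ 0.8400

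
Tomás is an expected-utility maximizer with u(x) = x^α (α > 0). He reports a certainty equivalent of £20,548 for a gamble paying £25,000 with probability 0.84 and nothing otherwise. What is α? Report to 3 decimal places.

Since u(0) = 0, the lottery's EU is 0.84·25000^α.
Equating: 20548^α = 0.84·25000^α, i.e. 0.8219^α = 0.84.
α = ln(0.84) / ln(20548/25000) = -0.174353/-0.196112 ≈ 0.889.

α ≈ 0.889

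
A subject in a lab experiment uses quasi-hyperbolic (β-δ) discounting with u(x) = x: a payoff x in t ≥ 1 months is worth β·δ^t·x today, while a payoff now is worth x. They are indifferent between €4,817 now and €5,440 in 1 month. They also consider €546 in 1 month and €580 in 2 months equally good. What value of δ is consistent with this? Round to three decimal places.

δ ≈ 0.941

From the later pair, β·δ^1·546 = β·δ^2·580; dividing through, δ = 546/580 = 0.94138.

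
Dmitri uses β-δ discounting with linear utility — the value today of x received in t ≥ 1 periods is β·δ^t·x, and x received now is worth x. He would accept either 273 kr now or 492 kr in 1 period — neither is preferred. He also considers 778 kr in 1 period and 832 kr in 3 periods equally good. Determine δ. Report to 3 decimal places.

δ ≈ 0.967

From the later pair, β·δ^1·778 = β·δ^3·832; dividing through, δ^2 = 778/832 = 0.93510, so δ = 0.96700.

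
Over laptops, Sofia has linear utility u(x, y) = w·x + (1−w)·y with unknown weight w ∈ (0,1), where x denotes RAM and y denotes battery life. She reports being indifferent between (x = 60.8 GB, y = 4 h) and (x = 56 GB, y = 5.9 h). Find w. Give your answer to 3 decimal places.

u(60.8,4) = u(56,5.9) means w·60.8 + (1−w)·4 = w·56 + (1−w)·5.9.
Rearranging, 4.8·w − 1.9·(1−w) = 0.
The marginal rate of substitution is 1.9/4.8, so w = 1.9/(4.8+1.9) = 0.284.

w = 0.284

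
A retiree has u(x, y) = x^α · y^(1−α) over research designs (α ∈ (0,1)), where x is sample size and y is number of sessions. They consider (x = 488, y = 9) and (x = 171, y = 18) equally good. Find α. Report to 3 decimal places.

Set the two utilities equal: 488^α·9^(1−α) = 171^α·18^(1−α).
Rearrange to (488/171)^α = (18/9)^(1−α) and take logs: α·1.048652 = (1−α)·0.693147.
So α/(1−α) = (0.693147)/(1.048652) = 0.660989, and α = 0.660989/1.660989 ≈ 0.398.

α ≈ 0.398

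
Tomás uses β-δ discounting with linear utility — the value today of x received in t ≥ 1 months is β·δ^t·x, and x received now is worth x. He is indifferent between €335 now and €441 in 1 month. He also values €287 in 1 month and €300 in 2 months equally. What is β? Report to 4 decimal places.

From the later pair, β·δ^1·287 = β·δ^2·300; dividing through, δ = 287/300 = 0.95667.
Substituting δ into 335 = β·δ·441: β = 335/(421.890) ≈ 0.7940.

β ≈ 0.7940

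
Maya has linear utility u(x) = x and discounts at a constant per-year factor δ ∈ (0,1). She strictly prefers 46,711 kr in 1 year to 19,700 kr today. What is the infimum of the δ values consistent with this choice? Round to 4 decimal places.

Under u(x) = x this choice says 19700 < δ·46711.
So δ > 19700/46711 = 0.42174.

δ > 0.4217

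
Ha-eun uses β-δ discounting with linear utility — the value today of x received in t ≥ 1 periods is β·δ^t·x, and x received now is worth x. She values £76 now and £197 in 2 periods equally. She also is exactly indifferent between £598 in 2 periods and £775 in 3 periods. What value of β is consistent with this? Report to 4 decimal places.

β ≈ 0.6480

Both payoffs in the second observation are in the future, so β drops out: δ^2·598 = δ^3·775 ⇒ δ = 598/775 = 0.77161.
Substituting δ into 76 = β·δ^2·197: β = 76/(117.291) ≈ 0.6480.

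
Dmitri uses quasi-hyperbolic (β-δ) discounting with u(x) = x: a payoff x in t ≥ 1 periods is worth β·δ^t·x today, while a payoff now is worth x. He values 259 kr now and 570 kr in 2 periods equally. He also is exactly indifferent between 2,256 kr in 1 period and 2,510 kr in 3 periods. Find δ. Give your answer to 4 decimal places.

The second indifference involves only future payoffs, so β cancels: β·δ^1·2256 = β·δ^3·2510, giving δ^2 = 2256/2510 = 0.89880, so δ = 0.94805.

δ ≈ 0.9481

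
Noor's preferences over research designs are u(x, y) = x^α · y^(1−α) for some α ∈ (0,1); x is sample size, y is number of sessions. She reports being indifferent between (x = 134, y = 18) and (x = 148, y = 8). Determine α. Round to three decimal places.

α ≈ 0.891

The Cobb–Douglas utilities coincide, so 134^α·18^(1−α) = 148^α·8^(1−α).
Taking logs: α·ln 134 + (1−α)·ln 18 = α·ln 148 + (1−α)·ln 8, i.e. α·-0.099372 = (1−α)·-0.810930.
So α/(1−α) = (-0.810930)/(-0.099372) = 8.160548, and α = 8.160548/9.160548 ≈ 0.891.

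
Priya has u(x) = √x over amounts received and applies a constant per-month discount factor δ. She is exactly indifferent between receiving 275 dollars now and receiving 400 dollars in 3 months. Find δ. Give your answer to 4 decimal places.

δ ≈ 0.9395

Equating discounted utilities: u(275) = δ^3·u(400) ⇒ δ^3 = u(275)/u(400).
Since u(x) = √x, δ^3 = √(275/400) = 0.82916.
Taking the cube root: δ = 0.82916^(1/3) ≈ 0.9395.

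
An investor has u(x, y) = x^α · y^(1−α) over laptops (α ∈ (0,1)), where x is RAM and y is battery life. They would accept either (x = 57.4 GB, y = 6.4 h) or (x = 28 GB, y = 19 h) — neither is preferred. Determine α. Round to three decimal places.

Indifference: 57.4^α · 6.4^(1−α) = 28^α · 19^(1−α).
Taking logs: α·ln 57.4 + (1−α)·ln 6.4 = α·ln 28 + (1−α)·ln 19, i.e. α·0.717840 = (1−α)·1.088141.
With A = 0.717840 and B = 1.088141: α·A = (1−α)·B, so α = B/(A+B) = 1.088141/1.805981 ≈ 0.603.

α ≈ 0.603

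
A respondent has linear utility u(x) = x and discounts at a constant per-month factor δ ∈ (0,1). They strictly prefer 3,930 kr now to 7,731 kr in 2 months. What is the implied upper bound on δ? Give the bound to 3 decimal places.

δ < 0.713

Comparing present values: 3930 > δ^2·7731.
Hence δ^2 < 3930/7731 = 0.50834, and x ↦ x^(1/2) is increasing on (0,∞).
δ < 0.50834^(1/2) = 0.713.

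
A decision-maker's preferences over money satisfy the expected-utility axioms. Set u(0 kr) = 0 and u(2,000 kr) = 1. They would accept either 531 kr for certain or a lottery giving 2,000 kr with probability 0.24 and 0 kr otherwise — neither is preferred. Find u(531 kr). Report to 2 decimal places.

0.24

u(531 kr) equals the lottery's expected utility: 0.24·1 + 0.76·0 = 0.24.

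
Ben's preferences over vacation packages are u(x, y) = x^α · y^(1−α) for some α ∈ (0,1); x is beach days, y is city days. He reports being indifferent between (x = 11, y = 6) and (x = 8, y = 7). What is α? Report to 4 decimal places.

α ≈ 0.3262

Set the two utilities equal: 11^α·6^(1−α) = 8^α·7^(1−α).
Taking logs: α·ln 11 + (1−α)·ln 6 = α·ln 8 + (1−α)·ln 7, i.e. α·0.3184537 = (1−α)·0.1541507.
With A = 0.3184537 and B = 0.1541507: α·A = (1−α)·B, so α = B/(A+B) = 0.1541507/0.4726044 ≈ 0.3262.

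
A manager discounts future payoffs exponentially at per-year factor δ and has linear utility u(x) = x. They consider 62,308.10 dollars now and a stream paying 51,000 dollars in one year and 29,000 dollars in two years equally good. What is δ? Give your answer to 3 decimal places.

Present value of the stream is 51000·δ + 29000·δ². Indifference gives 51000δ + 29000δ² = 62308.10.
Rearranged: 29000δ² + 51000δ − 62308.10 = 0.
δ = (−51000 + √(51000² + 4·29000·62308.10)) / (2·29000) = (−51000 + √9828739600.00) / 58000 ≈ 0.830.

δ ≈ 0.830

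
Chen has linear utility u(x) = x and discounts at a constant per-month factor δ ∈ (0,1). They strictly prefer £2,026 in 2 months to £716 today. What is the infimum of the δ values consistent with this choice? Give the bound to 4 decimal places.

δ > 0.5945

Comparing present values: 716 < δ^2·2026.
Hence δ^2 > 716/2026 = 0.35341, and x ↦ x^(1/2) is increasing on (0,∞).
δ > (716/2026)^(1/2) ≈ 0.5945.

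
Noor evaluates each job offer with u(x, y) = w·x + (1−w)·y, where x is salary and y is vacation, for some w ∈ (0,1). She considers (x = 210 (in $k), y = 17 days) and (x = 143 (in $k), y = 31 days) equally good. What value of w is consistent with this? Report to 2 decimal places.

u(210,17) = u(143,31) means w·210 + (1−w)·17 = w·143 + (1−w)·31.
Rearranging, 67·w − 14·(1−w) = 0.
The marginal rate of substitution is 14/67, so w = 14/(67+14) = 0.17.

w = 0.17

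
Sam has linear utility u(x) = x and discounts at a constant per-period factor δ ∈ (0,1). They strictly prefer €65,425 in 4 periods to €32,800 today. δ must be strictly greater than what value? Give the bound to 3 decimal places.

δ > 0.841

Comparing present values: 32800 < δ^4·65425.
Dividing by 65425: δ^4 > 0.50134. Both sides are positive, so the 4th root keeps the direction.
δ > (32800/65425)^(1/4) ≈ 0.841.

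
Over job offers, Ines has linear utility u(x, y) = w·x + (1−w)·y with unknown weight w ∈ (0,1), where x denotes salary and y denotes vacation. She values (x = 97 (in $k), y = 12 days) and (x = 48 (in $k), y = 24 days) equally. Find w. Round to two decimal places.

u(97,12) = u(48,24) means w·97 + (1−w)·12 = w·48 + (1−w)·24.
Collecting terms: w·49 = (1−w)·12.
The marginal rate of substitution is 12/49, so w = 12/(49+12) = 0.20.

w = 0.20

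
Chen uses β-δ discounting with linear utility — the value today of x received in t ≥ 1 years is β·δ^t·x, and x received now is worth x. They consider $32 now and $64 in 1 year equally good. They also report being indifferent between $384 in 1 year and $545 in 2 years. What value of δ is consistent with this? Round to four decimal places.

δ ≈ 0.7046

From the later pair, β·δ^1·384 = β·δ^2·545; dividing through, δ = 384/545 = 0.70459.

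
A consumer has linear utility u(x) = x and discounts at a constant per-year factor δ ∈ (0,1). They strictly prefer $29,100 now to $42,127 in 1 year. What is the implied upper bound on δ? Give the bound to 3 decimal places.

δ < 0.691

Under u(x) = x this choice says 29100 > δ·42127.
So δ < 29100/42127 = 0.69077.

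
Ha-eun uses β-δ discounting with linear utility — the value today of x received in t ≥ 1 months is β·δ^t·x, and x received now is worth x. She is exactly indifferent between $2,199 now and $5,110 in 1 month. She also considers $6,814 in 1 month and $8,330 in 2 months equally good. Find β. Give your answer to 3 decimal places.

β ≈ 0.526

The second indifference involves only future payoffs, so β cancels: β·δ^1·6814 = β·δ^2·8330, giving δ = 6814/8330 = 0.81801.
Now use the now-vs-future pair: 2199 = β·δ·5110 gives β = 2199/(0.81801·5110) ≈ 0.526.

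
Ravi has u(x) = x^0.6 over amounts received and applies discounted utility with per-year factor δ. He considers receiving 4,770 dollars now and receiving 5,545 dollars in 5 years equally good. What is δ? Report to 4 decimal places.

Equating discounted utilities: u(4770) = δ^5·u(5545) ⇒ δ^5 = u(4770)/u(5545).
With u(x) = x^0.6: δ^5 = 4770^0.6/5545^0.6 = (4770/5545)^0.6 = 0.91363.
Taking the 5th root: δ = 0.91363^(1/5) ≈ 0.9821.

δ ≈ 0.9821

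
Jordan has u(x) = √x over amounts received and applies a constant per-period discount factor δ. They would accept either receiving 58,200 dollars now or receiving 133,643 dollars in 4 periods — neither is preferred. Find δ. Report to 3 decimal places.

δ ≈ 0.901

Indifference means u(58200) = δ^4 · u(133643), so δ^4 = u(58200)/u(133643).
Since u(x) = √x, δ^4 = √(58200/133643) = 0.65992.
So δ = 0.65992^(1/4) ≈ 0.901.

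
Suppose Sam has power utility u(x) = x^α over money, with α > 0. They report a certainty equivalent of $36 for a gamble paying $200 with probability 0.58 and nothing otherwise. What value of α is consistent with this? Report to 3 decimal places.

α ≈ 0.318

Since u(0) = 0, the lottery's EU is 0.58·200^α.
Equating: 36^α = 0.58·200^α, i.e. 0.1800^α = 0.58.
Take logs: α = ln 0.58 / ln(36/200) ≈ 0.31766.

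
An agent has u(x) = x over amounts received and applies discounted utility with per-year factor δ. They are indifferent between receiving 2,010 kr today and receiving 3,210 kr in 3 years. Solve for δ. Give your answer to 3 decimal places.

The payoff in 3 years is discounted by δ^3, so u(2010) = δ^3·u(3210) and δ^3 = u(2010)/u(3210).
With u(x) = x: δ^3 = 2010/3210 = 0.62617.
Taking the cube root: δ = 0.62617^(1/3) ≈ 0.856.

δ ≈ 0.856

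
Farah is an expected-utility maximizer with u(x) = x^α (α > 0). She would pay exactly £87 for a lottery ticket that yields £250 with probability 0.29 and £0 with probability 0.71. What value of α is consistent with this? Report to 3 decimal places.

α ≈ 1.173

Since u(0) = 0, the lottery's EU is 0.29·250^α.
Setting u(87) equal to that: 87^α = 0.29·250^α ⇒ (87/250)^α = 0.29.
α = ln(0.29) / ln(87/250) = -1.237874/-1.055553 ≈ 1.173.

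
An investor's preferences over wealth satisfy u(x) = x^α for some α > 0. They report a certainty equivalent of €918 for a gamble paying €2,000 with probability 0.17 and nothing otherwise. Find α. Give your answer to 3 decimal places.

α ≈ 2.276

The lottery's expected utility is 0.17·u(2000) + 0.83·u(0) = 0.17·2000^α (since u(0) = 0 for α > 0).
Indifference: 918^α = 0.17·2000^α, so (918/2000)^α = 0.17.
α = ln(0.17) / ln(918/2000) = -1.771957/-0.778705 ≈ 2.276.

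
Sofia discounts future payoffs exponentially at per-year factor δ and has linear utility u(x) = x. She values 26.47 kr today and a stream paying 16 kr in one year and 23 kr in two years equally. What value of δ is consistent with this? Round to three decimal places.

δ ≈ 0.780

Equating present values: 26.47 = 16δ + 23δ².
That is, 23δ² + 16δ − 26.47 = 0, a quadratic in δ.
The positive root is δ = [−16 + √(16² + 4·23·26.47)] / (2·23) = (−16 + 51.877)/46 ≈ 0.780.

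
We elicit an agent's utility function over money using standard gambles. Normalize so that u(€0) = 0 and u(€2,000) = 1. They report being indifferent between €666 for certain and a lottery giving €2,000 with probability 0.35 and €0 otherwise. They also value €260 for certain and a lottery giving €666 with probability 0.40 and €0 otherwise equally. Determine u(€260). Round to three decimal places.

0.140

First, u(€666) = 0.35·u(€2,000) + 0.65·u(€0) = 0.35.
Chaining: u(€260) = 0.40·0.35 + 0.60·0.00 = 0.1400.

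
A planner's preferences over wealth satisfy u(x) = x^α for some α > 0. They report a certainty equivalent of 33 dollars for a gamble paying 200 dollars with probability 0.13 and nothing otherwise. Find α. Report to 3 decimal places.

α ≈ 1.132

The lottery's expected utility is 0.13·u(200) + 0.87·u(0) = 0.13·200^α (since u(0) = 0 for α > 0).
Indifference: 33^α = 0.13·200^α, so (33/200)^α = 0.13.
Taking logs: α·ln(33/200) = ln(0.13), so α = -2.040221 / -1.801810 ≈ 1.132.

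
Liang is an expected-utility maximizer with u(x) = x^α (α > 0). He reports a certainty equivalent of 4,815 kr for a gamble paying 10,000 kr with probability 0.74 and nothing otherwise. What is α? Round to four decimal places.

α ≈ 0.4120

The lottery's expected utility is 0.74·u(10000) + 0.26·u(0) = 0.74·10000^α (since u(0) = 0 for α > 0).
Equating: 4815^α = 0.74·10000^α, i.e. 0.4815^α = 0.74.
Take logs: α = ln 0.74 / ln(4815/10000) ≈ 0.411994.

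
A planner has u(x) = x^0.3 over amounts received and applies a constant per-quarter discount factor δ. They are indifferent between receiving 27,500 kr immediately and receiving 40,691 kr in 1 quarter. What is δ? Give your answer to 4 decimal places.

Indifference means u(27500) = δ · u(40691), so δ = u(27500)/u(40691).
With u(x) = x^0.3: δ = 27500^0.3/40691^0.3 = (27500/40691)^0.3 = 0.88910.

δ ≈ 0.8891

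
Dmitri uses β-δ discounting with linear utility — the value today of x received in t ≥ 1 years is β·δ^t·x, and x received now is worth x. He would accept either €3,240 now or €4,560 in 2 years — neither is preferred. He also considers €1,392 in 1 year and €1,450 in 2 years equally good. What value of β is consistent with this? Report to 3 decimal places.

β ≈ 0.771

From the later pair, β·δ^1·1392 = β·δ^2·1450; dividing through, δ = 1392/1450 = 0.96000.
Now use the now-vs-future pair: 3240 = β·δ^2·4560 gives β = 3240/(0.92160·4560) ≈ 0.771.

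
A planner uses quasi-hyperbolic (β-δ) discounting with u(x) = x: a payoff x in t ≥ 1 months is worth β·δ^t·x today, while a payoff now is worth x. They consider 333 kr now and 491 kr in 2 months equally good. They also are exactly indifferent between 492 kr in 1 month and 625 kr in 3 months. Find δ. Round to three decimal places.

Both payoffs in the second observation are in the future, so β drops out: δ^1·492 = δ^3·625 ⇒ δ^2 = 492/625 = 0.78720, so δ = 0.88724.

δ ≈ 0.887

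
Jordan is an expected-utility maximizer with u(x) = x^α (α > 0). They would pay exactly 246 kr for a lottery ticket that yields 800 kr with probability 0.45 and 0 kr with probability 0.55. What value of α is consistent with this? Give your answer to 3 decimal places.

α ≈ 0.677

EU(lottery) = 0.45·800^α + 0.55·0 = 0.45·800^α.
Setting u(246) equal to that: 246^α = 0.45·800^α ⇒ (246/800)^α = 0.45.
Take logs: α = ln 0.45 / ln(246/800) ≈ 0.67711.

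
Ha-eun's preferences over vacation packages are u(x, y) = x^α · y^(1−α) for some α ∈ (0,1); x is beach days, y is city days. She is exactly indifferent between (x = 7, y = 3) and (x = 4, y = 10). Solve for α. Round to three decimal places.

The Cobb–Douglas utilities coincide, so 7^α·3^(1−α) = 4^α·10^(1−α).
(7/4)^α = (10/3)^(1−α); take logs: α·ln(7/4) = (1−α)·ln(10/3), i.e. α·0.559616 = (1−α)·1.203973.
So α/(1−α) = (1.203973)/(0.559616) = 2.151427, and α = 2.151427/3.151427 ≈ 0.683.

α ≈ 0.683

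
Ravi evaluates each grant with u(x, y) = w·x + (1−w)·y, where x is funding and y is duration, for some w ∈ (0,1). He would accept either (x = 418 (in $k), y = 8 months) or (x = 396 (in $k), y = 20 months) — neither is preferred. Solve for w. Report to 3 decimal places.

Indifference: w·418 + (1−w)·8 = w·396 + (1−w)·20.
w·(418−396) = (1−w)·(20−8), i.e. w·22 = (1−w)·12.
Hence w = 12/(22+12) = 12/34 = 0.353.

w = 0.353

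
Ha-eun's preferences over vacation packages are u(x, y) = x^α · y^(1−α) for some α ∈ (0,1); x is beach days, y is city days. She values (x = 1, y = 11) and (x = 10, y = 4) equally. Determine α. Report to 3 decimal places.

α ≈ 0.305

Indifference: 1^α · 11^(1−α) = 10^α · 4^(1−α).
Taking logs: α·ln 1 + (1−α)·ln 11 = α·ln 10 + (1−α)·ln 4, i.e. α·-2.302585 = (1−α)·-1.011601.
So α/(1−α) = (-1.011601)/(-2.302585) = 0.439333, and α = 0.439333/1.439333 ≈ 0.305.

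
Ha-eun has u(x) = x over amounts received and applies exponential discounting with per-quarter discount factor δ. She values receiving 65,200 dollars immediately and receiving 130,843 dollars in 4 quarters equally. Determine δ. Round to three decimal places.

δ ≈ 0.840

The payoff in 4 quarters is discounted by δ^4, so u(65200) = δ^4·u(130843) and δ^4 = u(65200)/u(130843).
With u(x) = x: δ^4 = 65200/130843 = 0.49831.
Taking the 4th root: δ = 0.49831^(1/4) ≈ 0.840.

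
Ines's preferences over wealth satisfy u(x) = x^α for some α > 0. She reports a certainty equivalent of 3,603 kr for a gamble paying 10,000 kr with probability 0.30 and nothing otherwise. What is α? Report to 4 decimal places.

α ≈ 1.1794

The lottery's expected utility is 0.30·u(10000) + 0.70·u(0) = 0.30·10000^α (since u(0) = 0 for α > 0).
Indifference: 3603^α = 0.30·10000^α, so (3603/10000)^α = 0.30.
α = ln(0.30) / ln(3603/10000) = -1.2039728/-1.0208183 ≈ 1.1794.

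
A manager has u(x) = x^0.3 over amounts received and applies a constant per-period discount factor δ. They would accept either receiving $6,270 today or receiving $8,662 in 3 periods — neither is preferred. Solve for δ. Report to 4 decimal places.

δ ≈ 0.9682

Equating discounted utilities: u(6270) = δ^3·u(8662) ⇒ δ^3 = u(6270)/u(8662).
Since u(x) = x^0.3, δ^3 = (6270/8662)^0.3 = 0.72385^0.3 = 0.90760.
Hence δ = (0.90760)^(1/3) = 0.968200.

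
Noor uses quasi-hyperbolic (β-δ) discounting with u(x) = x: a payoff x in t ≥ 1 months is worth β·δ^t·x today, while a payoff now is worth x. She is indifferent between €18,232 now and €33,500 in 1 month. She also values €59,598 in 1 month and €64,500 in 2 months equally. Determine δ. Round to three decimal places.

The second indifference involves only future payoffs, so β cancels: β·δ^1·59598 = β·δ^2·64500, giving δ = 59598/64500 = 0.92400.

δ ≈ 0.924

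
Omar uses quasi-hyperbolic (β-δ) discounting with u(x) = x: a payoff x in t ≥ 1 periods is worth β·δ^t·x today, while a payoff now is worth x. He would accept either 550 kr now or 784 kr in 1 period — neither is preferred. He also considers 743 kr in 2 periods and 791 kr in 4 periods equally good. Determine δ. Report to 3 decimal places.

δ ≈ 0.969

From the later pair, β·δ^2·743 = β·δ^4·791; dividing through, δ^2 = 743/791 = 0.93932, so δ = 0.96918.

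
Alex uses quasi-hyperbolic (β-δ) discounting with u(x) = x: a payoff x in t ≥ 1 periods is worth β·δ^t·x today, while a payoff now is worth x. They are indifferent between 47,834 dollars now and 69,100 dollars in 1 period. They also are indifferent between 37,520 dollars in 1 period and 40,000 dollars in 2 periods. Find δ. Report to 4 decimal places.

From the later pair, β·δ^1·37520 = β·δ^2·40000; dividing through, δ = 37520/40000 = 0.93800.

δ ≈ 0.9380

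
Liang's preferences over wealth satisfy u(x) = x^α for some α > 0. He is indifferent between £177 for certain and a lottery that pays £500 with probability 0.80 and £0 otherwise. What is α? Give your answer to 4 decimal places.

The lottery's expected utility is 0.80·u(500) + 0.20·u(0) = 0.80·500^α (since u(0) = 0 for α > 0).
Indifference: 177^α = 0.80·500^α, so (177/500)^α = 0.80.
Take logs: α = ln 0.80 / ln(177/500) ≈ 0.214880.

α ≈ 0.2149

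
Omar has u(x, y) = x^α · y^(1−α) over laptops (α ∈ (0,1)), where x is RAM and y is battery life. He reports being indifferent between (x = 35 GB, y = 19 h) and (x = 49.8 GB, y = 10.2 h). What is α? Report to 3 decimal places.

Indifference: 35^α · 19^(1−α) = 49.8^α · 10.2^(1−α).
(35/49.8)^α = (10.2/19)^(1−α); take logs: α·ln(35/49.8) = (1−α)·ln(10.2/19), i.e. α·-0.352667 = (1−α)·-0.622051.
Thus α·(-0.974718) = -0.622051, so α = -0.622051/-0.974718 ≈ 0.638.

α ≈ 0.638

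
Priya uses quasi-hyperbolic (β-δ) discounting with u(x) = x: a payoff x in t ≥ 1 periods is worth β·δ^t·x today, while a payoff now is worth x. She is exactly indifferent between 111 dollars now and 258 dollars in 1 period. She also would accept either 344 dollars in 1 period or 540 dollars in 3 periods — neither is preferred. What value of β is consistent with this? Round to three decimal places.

β ≈ 0.539

The second indifference involves only future payoffs, so β cancels: β·δ^1·344 = β·δ^3·540, giving δ^2 = 344/540 = 0.63704, so δ = 0.79815.
Substituting δ into 111 = β·δ·258: β = 111/(205.922) ≈ 0.539.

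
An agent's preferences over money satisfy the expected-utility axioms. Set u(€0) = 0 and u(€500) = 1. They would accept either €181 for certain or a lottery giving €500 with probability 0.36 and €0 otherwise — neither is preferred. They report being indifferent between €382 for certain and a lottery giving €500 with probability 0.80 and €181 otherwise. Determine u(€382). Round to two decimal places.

From the first indifference, u(€181) = 0.36·u(€500) + 0.64·u(€0) = 0.36·1 + 0.64·0 = 0.36.
Chaining: u(€382) = 0.80·1.00 + 0.20·0.36 = 0.8720.

0.87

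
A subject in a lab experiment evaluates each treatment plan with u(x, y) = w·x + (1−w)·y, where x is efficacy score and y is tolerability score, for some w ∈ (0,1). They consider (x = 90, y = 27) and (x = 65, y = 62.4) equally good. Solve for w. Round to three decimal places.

w = 0.586

Indifference: w·90 + (1−w)·27 = w·65 + (1−w)·62.4.
Collecting terms: w·25 = (1−w)·35.4.
Hence w = 35.4/(25+35.4) = 35.4/60.4 = 0.586.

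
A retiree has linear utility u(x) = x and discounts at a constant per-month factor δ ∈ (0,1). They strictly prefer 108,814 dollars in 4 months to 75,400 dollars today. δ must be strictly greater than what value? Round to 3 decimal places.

δ > 0.912

Comparing present values: 75400 < δ^4·108814.
Hence δ^4 > 75400/108814 = 0.69293, and x ↦ x^(1/4) is increasing on (0,∞).
δ > 0.69293^(1/4) = 0.912.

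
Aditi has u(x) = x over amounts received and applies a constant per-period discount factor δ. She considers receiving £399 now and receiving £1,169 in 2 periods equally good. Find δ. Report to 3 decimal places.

The payoff in 2 periods is discounted by δ^2, so u(399) = δ^2·u(1169) and δ^2 = u(399)/u(1169).
With u(x) = x: δ^2 = 399/1169 = 0.34132.
So δ = 0.34132^(1/2) ≈ 0.584.

δ ≈ 0.584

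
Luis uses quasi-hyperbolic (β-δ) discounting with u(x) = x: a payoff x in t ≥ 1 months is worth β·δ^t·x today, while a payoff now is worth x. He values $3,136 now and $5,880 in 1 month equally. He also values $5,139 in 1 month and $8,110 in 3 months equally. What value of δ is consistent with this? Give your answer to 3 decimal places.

δ ≈ 0.796

From the later pair, β·δ^1·5139 = β·δ^3·8110; dividing through, δ^2 = 5139/8110 = 0.63366, so δ = 0.79603.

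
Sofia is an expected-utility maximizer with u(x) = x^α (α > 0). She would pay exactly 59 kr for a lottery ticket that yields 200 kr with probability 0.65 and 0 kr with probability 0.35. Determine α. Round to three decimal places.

α ≈ 0.353

EU(lottery) = 0.65·200^α + 0.35·0 = 0.65·200^α.
Equating: 59^α = 0.65·200^α, i.e. 0.2950^α = 0.65.
Taking logs: α·ln(59/200) = ln(0.65), so α = -0.430783 / -1.220780 ≈ 0.353.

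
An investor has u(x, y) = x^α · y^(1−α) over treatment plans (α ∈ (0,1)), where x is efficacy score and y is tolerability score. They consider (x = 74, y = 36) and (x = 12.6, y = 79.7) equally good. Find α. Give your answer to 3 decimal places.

α ≈ 0.310

The Cobb–Douglas utilities coincide, so 74^α·36^(1−α) = 12.6^α·79.7^(1−α).
(74/12.6)^α = (79.7/36)^(1−α); take logs: α·ln(74/12.6) = (1−α)·ln(79.7/36), i.e. α·1.770368 = (1−α)·0.794751.
So α/(1−α) = (0.794751)/(1.770368) = 0.448919, and α = 0.448919/1.448919 ≈ 0.310.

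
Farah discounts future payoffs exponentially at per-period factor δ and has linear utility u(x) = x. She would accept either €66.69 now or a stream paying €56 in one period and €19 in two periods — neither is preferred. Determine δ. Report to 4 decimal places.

δ ≈ 0.9100

Equating present values: 66.69 = 56δ + 19δ².
Rearranged: 19δ² + 56δ − 66.69 = 0.
δ = (−56 + √(56² + 4·19·66.69)) / (2·19) = (−56 + √8204.44) / 38 ≈ 0.9100.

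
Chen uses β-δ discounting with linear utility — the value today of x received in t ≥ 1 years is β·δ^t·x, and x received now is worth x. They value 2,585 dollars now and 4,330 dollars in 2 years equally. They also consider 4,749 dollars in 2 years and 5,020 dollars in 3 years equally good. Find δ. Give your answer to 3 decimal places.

δ ≈ 0.946

The second indifference involves only future payoffs, so β cancels: β·δ^2·4749 = β·δ^3·5020, giving δ = 4749/5020 = 0.94602.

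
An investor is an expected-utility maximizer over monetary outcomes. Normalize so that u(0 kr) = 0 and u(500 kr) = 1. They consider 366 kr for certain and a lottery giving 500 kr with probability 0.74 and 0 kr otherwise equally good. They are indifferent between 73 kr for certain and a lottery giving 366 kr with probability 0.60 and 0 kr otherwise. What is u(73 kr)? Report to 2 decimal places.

0.44

From the first indifference, u(366 kr) = 0.74·u(500 kr) + 0.26·u(0 kr) = 0.74·1 + 0.26·0 = 0.74.
Then u(73 kr) = 0.60·u(366 kr) + 0.40·u(0 kr) = 0.60·0.74 + 0.40·0.00 = 0.4440.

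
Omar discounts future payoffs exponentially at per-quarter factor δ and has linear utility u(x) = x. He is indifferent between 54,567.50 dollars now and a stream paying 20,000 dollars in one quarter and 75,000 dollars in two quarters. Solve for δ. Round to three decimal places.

The stream is worth 20000δ + 75000δ² today, so 20000δ + 75000δ² = 54567.50.
That is, 75000δ² + 20000δ − 54567.50 = 0, a quadratic in δ.
By the quadratic formula (taking the positive root), δ = (−20000 + √16770250000.00) / 150000 ≈ 0.730.

δ ≈ 0.730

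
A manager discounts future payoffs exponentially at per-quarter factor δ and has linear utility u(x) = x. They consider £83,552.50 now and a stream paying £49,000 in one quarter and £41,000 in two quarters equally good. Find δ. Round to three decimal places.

Equating present values: 83552.50 = 49000δ + 41000δ².
So 41000δ² + 49000δ − 83552.50 = 0.
δ = (−49000 + √(49000² + 4·41000·83552.50)) / (2·41000) = (−49000 + √16103610000.00) / 82000 ≈ 0.950.

δ ≈ 0.950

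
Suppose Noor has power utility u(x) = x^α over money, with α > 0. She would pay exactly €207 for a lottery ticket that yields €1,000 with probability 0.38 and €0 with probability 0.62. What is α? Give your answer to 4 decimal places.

α ≈ 0.6143

The lottery's expected utility is 0.38·u(1000) + 0.62·u(0) = 0.38·1000^α (since u(0) = 0 for α > 0).
Setting u(207) equal to that: 207^α = 0.38·1000^α ⇒ (207/1000)^α = 0.38.
Take logs: α = ln 0.38 / ln(207/1000) ≈ 0.614325.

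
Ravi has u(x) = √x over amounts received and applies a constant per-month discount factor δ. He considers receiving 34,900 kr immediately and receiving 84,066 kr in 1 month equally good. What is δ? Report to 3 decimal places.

Indifference means u(34900) = δ · u(84066), so δ = u(34900)/u(84066).
Since u(x) = √x, δ = √(34900/84066) = 0.64432.

δ ≈ 0.644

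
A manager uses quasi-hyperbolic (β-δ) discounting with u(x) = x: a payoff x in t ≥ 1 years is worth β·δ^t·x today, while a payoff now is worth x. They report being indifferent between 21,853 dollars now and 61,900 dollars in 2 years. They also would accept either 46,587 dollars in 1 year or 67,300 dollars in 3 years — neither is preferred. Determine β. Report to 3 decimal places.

From the later pair, β·δ^1·46587 = β·δ^3·67300; dividing through, δ^2 = 46587/67300 = 0.69223, so δ = 0.83200.
The first indifference: 21853 = β·δ^2·61900, so β = 21853/(δ^2·61900) = 21853/(0.69223·61900) ≈ 0.510.

β ≈ 0.510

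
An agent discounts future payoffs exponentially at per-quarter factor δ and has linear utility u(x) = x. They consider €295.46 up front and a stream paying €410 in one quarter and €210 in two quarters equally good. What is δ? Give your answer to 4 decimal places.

Present value of the stream is 410·δ + 210·δ². Indifference gives 410δ + 210δ² = 295.46.
Rearranged: 210δ² + 410δ − 295.46 = 0.
The positive root is δ = [−410 + √(410² + 4·210·295.46)] / (2·210) = (−410 + 645.203)/420 ≈ 0.5600.

δ ≈ 0.5600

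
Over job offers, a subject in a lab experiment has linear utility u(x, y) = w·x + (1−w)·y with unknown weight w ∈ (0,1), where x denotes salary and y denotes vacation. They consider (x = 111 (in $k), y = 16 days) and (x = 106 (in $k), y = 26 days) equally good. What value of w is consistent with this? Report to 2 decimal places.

w = 0.67

u(111,16) = u(106,26) means w·111 + (1−w)·16 = w·106 + (1−w)·26.
Collecting terms: w·5 = (1−w)·10.
So w/(1−w) = 10/5 = 2.0000, giving w = 10/(5+10) = 0.67.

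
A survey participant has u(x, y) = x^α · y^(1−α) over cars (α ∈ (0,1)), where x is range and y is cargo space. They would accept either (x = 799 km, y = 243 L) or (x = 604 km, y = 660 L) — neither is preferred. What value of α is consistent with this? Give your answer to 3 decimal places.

α ≈ 0.781

The Cobb–Douglas utilities coincide, so 799^α·243^(1−α) = 604^α·660^(1−α).
Rearrange to (799/604)^α = (660/243)^(1−α) and take logs: α·0.279787 = (1−α)·0.999178.
So α/(1−α) = (0.999178)/(0.279787) = 3.571210, and α = 3.571210/4.571210 ≈ 0.781.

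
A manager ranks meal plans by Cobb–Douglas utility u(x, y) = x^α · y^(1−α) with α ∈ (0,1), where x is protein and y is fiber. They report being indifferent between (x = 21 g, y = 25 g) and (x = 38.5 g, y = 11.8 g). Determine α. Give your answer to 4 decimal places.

α ≈ 0.5533

The Cobb–Douglas utilities coincide, so 21^α·25^(1−α) = 38.5^α·11.8^(1−α).
(21/38.5)^α = (11.8/25)^(1−α); take logs: α·ln(21/38.5) = (1−α)·ln(11.8/25), i.e. α·-0.6061358 = (1−α)·-0.7507763.
With A = -0.6061358 and B = -0.7507763: α·A = (1−α)·B, so α = B/(A+B) = -0.7507763/-1.3569121 ≈ 0.5533.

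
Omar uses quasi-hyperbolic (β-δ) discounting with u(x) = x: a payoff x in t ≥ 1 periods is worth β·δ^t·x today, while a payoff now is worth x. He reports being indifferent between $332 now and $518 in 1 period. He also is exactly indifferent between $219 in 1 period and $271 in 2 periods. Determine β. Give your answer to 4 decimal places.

β ≈ 0.7931

Both payoffs in the second observation are in the future, so β drops out: δ^1·219 = δ^2·271 ⇒ δ = 219/271 = 0.80812.
The first indifference: 332 = β·δ·518, so β = 332/(δ·518) = 332/(0.80812·518) ≈ 0.7931.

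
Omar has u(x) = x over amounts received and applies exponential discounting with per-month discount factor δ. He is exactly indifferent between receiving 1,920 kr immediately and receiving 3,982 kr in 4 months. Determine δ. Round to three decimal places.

The payoff in 4 months is discounted by δ^4, so u(1920) = δ^4·u(3982) and δ^4 = u(1920)/u(3982).
With u(x) = x: δ^4 = 1920/3982 = 0.48217.
Taking the 4th root: δ = 0.48217^(1/4) ≈ 0.833.

δ ≈ 0.833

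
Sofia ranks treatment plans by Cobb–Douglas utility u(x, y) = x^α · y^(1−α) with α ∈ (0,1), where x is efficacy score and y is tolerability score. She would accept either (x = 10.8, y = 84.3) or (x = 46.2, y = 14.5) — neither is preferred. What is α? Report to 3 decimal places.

The Cobb–Douglas utilities coincide, so 10.8^α·84.3^(1−α) = 46.2^α·14.5^(1−α).
Taking logs: α·ln 10.8 + (1−α)·ln 84.3 = α·ln 46.2 + (1−α)·ln 14.5, i.e. α·-1.453434 = (1−α)·-1.760233.
With A = -1.453434 and B = -1.760233: α·A = (1−α)·B, so α = B/(A+B) = -1.760233/-3.213667 ≈ 0.548.

α ≈ 0.548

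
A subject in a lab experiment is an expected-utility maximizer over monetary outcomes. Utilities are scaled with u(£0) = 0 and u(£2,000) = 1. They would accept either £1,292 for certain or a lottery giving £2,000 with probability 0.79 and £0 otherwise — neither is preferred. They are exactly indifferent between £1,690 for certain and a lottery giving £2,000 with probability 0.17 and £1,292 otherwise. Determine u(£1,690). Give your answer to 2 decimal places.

From the first indifference, u(£1,292) = 0.79·u(£2,000) + 0.21·u(£0) = 0.79·1 + 0.21·0 = 0.79.
Then u(£1,690) = 0.17·u(£2,000) + 0.83·u(£1,292) = 0.17·1.00 + 0.83·0.79 = 0.8257.

0.83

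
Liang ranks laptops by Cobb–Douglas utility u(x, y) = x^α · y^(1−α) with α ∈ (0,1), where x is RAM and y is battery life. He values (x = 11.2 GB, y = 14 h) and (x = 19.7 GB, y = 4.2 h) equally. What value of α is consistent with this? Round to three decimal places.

α ≈ 0.681

Set the two utilities equal: 11.2^α·14^(1−α) = 19.7^α·4.2^(1−α).
(11.2/19.7)^α = (4.2/14)^(1−α); take logs: α·ln(11.2/19.7) = (1−α)·ln(4.2/14), i.e. α·-0.564705 = (1−α)·-1.203973.
So α/(1−α) = (-1.203973)/(-0.564705) = 2.132039, and α = 2.132039/3.132039 ≈ 0.681.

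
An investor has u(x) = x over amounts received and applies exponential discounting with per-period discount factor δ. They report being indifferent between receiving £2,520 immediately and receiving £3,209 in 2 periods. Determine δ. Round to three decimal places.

δ ≈ 0.886

Indifference means u(2520) = δ^2 · u(3209), so δ^2 = u(2520)/u(3209).
With u(x) = x: δ^2 = 2520/3209 = 0.78529.
Taking the square root: δ = 0.78529^(1/2) ≈ 0.886.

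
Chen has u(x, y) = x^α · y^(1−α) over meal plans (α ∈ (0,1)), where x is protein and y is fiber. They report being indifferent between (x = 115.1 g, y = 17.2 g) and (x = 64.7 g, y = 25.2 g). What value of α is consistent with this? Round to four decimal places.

α ≈ 0.3987

The Cobb–Douglas utilities coincide, so 115.1^α·17.2^(1−α) = 64.7^α·25.2^(1−α).
Rearrange to (115.1/64.7)^α = (25.2/17.2)^(1−α) and take logs: α·0.5760401 = (1−α)·0.3819346.
Thus α·(0.9579747) = 0.3819346, so α = 0.3819346/0.9579747 ≈ 0.3987.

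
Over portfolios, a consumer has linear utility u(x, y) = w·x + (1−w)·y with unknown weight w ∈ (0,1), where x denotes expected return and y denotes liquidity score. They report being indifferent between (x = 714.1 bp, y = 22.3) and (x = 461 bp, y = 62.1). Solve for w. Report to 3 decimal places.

Indifference: w·714.1 + (1−w)·22.3 = w·461 + (1−w)·62.1.
Collecting terms: w·253.1 = (1−w)·39.8.
So w/(1−w) = 39.8/253.1 = 0.1573, giving w = 39.8/(253.1+39.8) = 0.136.

w = 0.136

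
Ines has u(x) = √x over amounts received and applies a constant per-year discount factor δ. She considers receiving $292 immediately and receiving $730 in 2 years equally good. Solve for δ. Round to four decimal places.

δ ≈ 0.7953

Equating discounted utilities: u(292) = δ^2·u(730) ⇒ δ^2 = u(292)/u(730).
With u(x) = √x: δ^2 = √292/√730 = √(292/730) = 0.63246.
Hence δ = (0.63246)^(1/2) = 0.795271.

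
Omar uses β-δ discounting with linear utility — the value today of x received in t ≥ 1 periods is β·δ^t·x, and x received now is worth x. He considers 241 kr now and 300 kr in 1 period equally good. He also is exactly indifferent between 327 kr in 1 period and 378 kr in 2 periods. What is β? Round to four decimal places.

β ≈ 0.9286

From the later pair, β·δ^1·327 = β·δ^2·378; dividing through, δ = 327/378 = 0.86508.
Substituting δ into 241 = β·δ·300: β = 241/(259.524) ≈ 0.9286.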